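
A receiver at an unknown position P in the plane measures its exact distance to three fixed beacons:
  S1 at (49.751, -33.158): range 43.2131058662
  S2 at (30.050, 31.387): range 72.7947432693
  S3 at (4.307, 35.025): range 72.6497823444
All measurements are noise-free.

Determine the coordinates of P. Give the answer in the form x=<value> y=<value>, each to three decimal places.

eq1: (x − 49.751)² + (y + 33.158)² = 43.2131058662²
eq2: (x − 30.050)² + (y − 31.387)² = 72.7947432693²
eq3: (x − 4.307)² + (y − 35.025)² = 72.6497823444²
eq1−eq2, eq1−eq3 (x²,y² cancel):
  -39.402·x + 129.090·y = -5118.170825
  -90.888·x + 136.366·y = -5739.932447
det = -39.402·136.366 − 129.090·-90.888 = 6359.638788
x = (-5118.170825·136.366 − 129.090·-5739.932447) / 6359.638788 = 6.765069
y = (-39.402·-5739.932447 − -5118.170825·-90.888) / 6359.638788 = -37.583187

x=6.765 y=-37.583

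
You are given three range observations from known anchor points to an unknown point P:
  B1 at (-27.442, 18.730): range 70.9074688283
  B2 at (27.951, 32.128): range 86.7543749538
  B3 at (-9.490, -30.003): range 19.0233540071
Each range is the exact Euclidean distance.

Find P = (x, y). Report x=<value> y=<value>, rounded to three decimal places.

eq1: (x + 27.442)² + (y − 18.730)² = 70.9074688283²
eq2: (x − 27.951)² + (y − 32.128)² = 86.7543749538²
eq3: (x + 9.490)² + (y + 30.003)² = 19.0233540071²
eq2−eq1, eq2−eq3 (x²,y² cancel):
  -110.786·x − 26.796·y = 1788.861917
  -74.882·x − 124.262·y = 6341.206900
det = -110.786·-124.262 − -26.796·-74.882 = 11759.951860
x = (1788.861917·-124.262 − -26.796·6341.206900) / 11759.951860 = -4.453129
y = (-110.786·6341.206900 − 1788.861917·-74.882) / 11759.951860 = -48.347425

x=-4.453 y=-48.347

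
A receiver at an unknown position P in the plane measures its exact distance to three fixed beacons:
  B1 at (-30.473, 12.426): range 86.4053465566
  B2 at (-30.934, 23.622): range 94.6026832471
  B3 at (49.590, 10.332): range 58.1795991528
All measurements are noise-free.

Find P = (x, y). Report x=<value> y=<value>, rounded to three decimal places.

eq1: (x + 30.473)² + (y − 12.426)² = 86.4053465566²
eq2: (x + 30.934)² + (y − 23.622)² = 94.6026832471²
eq3: (x − 49.590)² + (y − 10.332)² = 58.1795991528²
eq1−eq2, eq1−eq3 (x²,y² cancel):
  -0.922·x + 22.392·y = -1051.881729
  160.126·x − 4.188·y = 5563.927275
det = -0.922·-4.188 − 22.392·160.126 = -3581.680056
x = (-1051.881729·-4.188 − 22.392·5563.927275) / -3581.680056 = 33.554694
y = (-0.922·5563.927275 − -1051.881729·160.126) / -3581.680056 = -45.594154

x=33.555 y=-45.594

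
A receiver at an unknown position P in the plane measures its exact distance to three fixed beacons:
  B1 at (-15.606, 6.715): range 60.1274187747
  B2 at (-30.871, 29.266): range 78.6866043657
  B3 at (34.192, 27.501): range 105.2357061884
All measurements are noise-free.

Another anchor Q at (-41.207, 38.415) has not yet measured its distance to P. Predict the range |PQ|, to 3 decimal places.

eq1: (x + 15.606)² + (y − 6.715)² = 60.1274187747²
eq2: (x + 30.871)² + (y − 29.266)² = 78.6866043657²
eq3: (x − 34.192)² + (y − 27.501)² = 105.2357061884²
eq3−eq1, eq3−eq2 (x²,y² cancel):
  -99.596·x − 41.572·y = 5822.487964
  -130.126·x + 3.530·y = 4767.091682
det = -99.596·3.530 − -41.572·-130.126 = -5761.171952
x = (5822.487964·3.530 − -41.572·4767.091682) / -5761.171952 = -37.966393
y = (-99.596·4767.091682 − 5822.487964·-130.126) / -5761.171952 = -49.100046
|P − Q| = √((-37.966393 − -41.207)² + (-49.100046 − 38.415)²) = 87.575024

87.575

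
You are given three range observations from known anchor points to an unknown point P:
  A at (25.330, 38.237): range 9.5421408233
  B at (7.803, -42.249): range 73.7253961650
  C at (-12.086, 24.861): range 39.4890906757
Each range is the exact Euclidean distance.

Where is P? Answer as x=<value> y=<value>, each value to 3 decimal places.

eq1: (x − 25.330)² + (y − 38.237)² = 9.5421408233²
eq2: (x − 7.803)² + (y + 42.249)² = 73.7253961650²
eq3: (x + 12.086)² + (y − 24.861)² = 39.4890906757²
eq1−eq3, eq1−eq2 (x²,y² cancel):
  -74.832·x − 26.752·y = -2807.872183
  -35.054·x − 160.972·y = -5602.193847
det = -74.832·-160.972 − -26.752·-35.054 = 11108.092096
x = (-2807.872183·-160.972 − -26.752·-5602.193847) / 11108.092096 = 27.198092
y = (-74.832·-5602.193847 − -2807.872183·-35.054) / 11108.092096 = 28.879507

x=27.198 y=28.880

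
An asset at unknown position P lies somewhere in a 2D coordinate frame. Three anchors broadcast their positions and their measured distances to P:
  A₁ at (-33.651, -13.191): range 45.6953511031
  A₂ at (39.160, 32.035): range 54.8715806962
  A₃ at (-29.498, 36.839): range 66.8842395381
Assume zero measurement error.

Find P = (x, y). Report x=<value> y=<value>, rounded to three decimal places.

eq1: (x + 33.651)² + (y + 13.191)² = 45.6953511031²
eq2: (x − 39.160)² + (y − 32.035)² = 54.8715806962²
eq3: (x + 29.498)² + (y − 36.839)² = 66.8842395381²
eq2−eq3, eq2−eq1 (x²,y² cancel):
  -137.316·x + 9.608·y = -1795.114030
  -145.622·x − 90.452·y = -330.529287
det = -137.316·-90.452 − 9.608·-145.622 = 13819.643008
x = (-1795.114030·-90.452 − 9.608·-330.529287) / 13819.643008 = 11.979136
y = (-137.316·-330.529287 − -1795.114030·-145.622) / 13819.643008 = -15.631456

x=11.979 y=-15.631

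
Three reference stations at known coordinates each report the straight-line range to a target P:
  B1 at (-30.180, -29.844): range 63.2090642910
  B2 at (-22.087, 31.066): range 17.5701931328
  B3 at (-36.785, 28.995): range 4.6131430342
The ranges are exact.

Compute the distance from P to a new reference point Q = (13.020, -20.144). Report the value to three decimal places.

74.536

eq1: (x + 30.180)² + (y + 29.844)² = 63.2090642910²
eq2: (x + 22.087)² + (y − 31.066)² = 17.5701931328²
eq3: (x + 36.785)² + (y − 28.995)² = 4.6131430342²
eq2−eq1, eq2−eq3 (x²,y² cancel):
  -16.186·x − 121.820·y = -3338.109311
  -29.396·x − 4.142·y = 1028.344923
det = -16.186·-4.142 − -121.820·-29.396 = -3513.978308
x = (-3338.109311·-4.142 − -121.820·1028.344923) / -3513.978308 = -39.584600
y = (-16.186·1028.344923 − -3338.109311·-29.396) / -3513.978308 = 32.661514
|P − Q| = √((-39.584600 − 13.020)² + (32.661514 − -20.144)²) = 74.536342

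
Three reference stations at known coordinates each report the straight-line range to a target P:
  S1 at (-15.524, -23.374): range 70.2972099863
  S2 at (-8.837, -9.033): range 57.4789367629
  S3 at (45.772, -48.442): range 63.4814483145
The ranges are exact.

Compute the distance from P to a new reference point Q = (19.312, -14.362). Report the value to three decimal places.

eq1: (x + 15.524)² + (y + 23.374)² = 70.2972099863²
eq2: (x + 8.837)² + (y + 9.033)² = 57.4789367629²
eq3: (x − 45.772)² + (y + 48.442)² = 63.4814483145²
eq2−eq3, eq2−eq1 (x²,y² cancel):
  109.218·x − 78.818·y = 3555.949581
  -13.374·x − 28.682·y = -1010.218766
det = 109.218·-28.682 − -78.818·-13.374 = -4186.702608
x = (3555.949581·-28.682 − -78.818·-1010.218766) / -4186.702608 = 43.379047
y = (109.218·-1010.218766 − 3555.949581·-13.374) / -4186.702608 = 14.994331
|P − Q| = √((43.379047 − 19.312)² + (14.994331 − -14.362)²) = 37.960728

37.961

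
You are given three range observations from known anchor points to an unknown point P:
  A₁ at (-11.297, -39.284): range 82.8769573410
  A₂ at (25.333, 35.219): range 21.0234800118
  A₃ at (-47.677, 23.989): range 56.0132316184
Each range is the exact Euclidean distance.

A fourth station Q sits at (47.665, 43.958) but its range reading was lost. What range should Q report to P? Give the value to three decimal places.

42.318

eq1: (x + 11.297)² + (y + 39.284)² = 82.8769573410²
eq2: (x − 25.333)² + (y − 35.219)² = 21.0234800118²
eq3: (x + 47.677)² + (y − 23.989)² = 56.0132316184²
eq1−eq2, eq1−eq3 (x²,y² cancel):
  73.260·x + 149.006·y = 6637.887331
  -72.760·x + 126.546·y = 4908.821527
det = 73.260·126.546 − 149.006·-72.760 = 20112.436520
x = (6637.887331·126.546 − 149.006·4908.821527) / 20112.436520 = 5.397368
y = (73.260·4908.821527 − 6637.887331·-72.760) / 20112.436520 = 41.894126
|P − Q| = √((5.397368 − 47.665)² + (41.894126 − 43.958)²) = 42.317990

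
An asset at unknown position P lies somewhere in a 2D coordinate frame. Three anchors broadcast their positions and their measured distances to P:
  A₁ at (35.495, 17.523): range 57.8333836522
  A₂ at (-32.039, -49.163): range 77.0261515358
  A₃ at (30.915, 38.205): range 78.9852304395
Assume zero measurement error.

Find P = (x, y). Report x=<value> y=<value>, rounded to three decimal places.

eq1: (x − 35.495)² + (y − 17.523)² = 57.8333836522²
eq2: (x + 32.039)² + (y + 49.163)² = 77.0261515358²
eq3: (x − 30.915)² + (y − 38.205)² = 78.9852304395²
eq2−eq3, eq2−eq1 (x²,y² cancel):
  125.908·x + 174.736·y = -1333.777447
  135.068·x + 133.372·y = 711.780220
det = 125.908·133.372 − 174.736·135.068 = -6808.640272
x = (-1333.777447·133.372 − 174.736·711.780220) / -6808.640272 = 44.393915
y = (125.908·711.780220 − -1333.777447·135.068) / -6808.640272 = -39.621637

x=44.394 y=-39.622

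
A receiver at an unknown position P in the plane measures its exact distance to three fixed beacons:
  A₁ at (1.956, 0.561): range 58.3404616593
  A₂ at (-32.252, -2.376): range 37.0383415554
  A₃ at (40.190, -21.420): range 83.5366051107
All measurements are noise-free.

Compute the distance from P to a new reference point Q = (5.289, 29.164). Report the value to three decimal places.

82.104

eq1: (x − 1.956)² + (y − 0.561)² = 58.3404616593²
eq2: (x + 32.252)² + (y + 2.376)² = 37.0383415554²
eq3: (x − 40.190)² + (y + 21.420)² = 83.5366051107²
eq2−eq1, eq2−eq3 (x²,y² cancel):
  68.416·x + 5.874·y = -3073.466944
  144.884·x − 38.088·y = -4578.310028
det = 68.416·-38.088 − 5.874·144.884 = -3456.877224
x = (-3073.466944·-38.088 − 5.874·-4578.310028) / -3456.877224 = -41.643134
y = (68.416·-4578.310028 − -3073.466944·144.884) / -3456.877224 = -38.203997
|P − Q| = √((-41.643134 − 5.289)² + (-38.203997 − 29.164)²) = 82.104033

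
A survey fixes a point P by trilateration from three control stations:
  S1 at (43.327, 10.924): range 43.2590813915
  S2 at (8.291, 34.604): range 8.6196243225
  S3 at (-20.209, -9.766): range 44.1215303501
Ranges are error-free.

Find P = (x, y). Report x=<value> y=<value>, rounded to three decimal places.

x=3.379 y=27.521

eq1: (x − 43.327)² + (y − 10.924)² = 43.2590813915²
eq2: (x − 8.291)² + (y − 34.604)² = 8.6196243225²
eq3: (x + 20.209)² + (y + 9.766)² = 44.1215303501²
eq2−eq1, eq2−eq3 (x²,y² cancel):
  70.072·x − 47.360·y = -1066.664991
  -57.000·x − 88.740·y = -2634.810577
det = 70.072·-88.740 − -47.360·-57.000 = -8917.709280
x = (-1066.664991·-88.740 − -47.360·-2634.810577) / -8917.709280 = 3.378533
y = (70.072·-2634.810577 − -1066.664991·-57.000) / -8917.709280 = 27.521233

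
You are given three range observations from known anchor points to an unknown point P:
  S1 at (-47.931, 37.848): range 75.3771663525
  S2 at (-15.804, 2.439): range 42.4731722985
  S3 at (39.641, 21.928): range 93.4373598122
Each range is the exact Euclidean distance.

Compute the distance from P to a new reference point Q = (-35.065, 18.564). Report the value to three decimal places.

eq1: (x + 47.931)² + (y − 37.848)² = 75.3771663525²
eq2: (x + 15.804)² + (y − 2.439)² = 42.4731722985²
eq3: (x − 39.641)² + (y − 21.928)² = 93.4373598122²
eq2−eq3, eq2−eq1 (x²,y² cancel):
  110.890·x + 38.978·y = -5130.038916
  -64.254·x + 70.818·y = -403.610114
det = 110.890·70.818 − 38.978·-64.254 = 10357.500432
x = (-5130.038916·70.818 − 38.978·-403.610114) / 10357.500432 = -33.557052
y = (110.890·-403.610114 − -5130.038916·-64.254) / 10357.500432 = -36.145965
|P − Q| = √((-33.557052 − -35.065)² + (-36.145965 − 18.564)²) = 54.730742

54.731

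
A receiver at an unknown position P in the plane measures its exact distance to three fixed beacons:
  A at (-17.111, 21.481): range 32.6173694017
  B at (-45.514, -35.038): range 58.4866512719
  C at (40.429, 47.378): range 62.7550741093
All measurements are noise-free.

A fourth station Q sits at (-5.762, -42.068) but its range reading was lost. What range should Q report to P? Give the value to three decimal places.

39.668

eq1: (x + 17.111)² + (y − 21.481)² = 32.6173694017²
eq2: (x + 45.514)² + (y + 35.038)² = 58.4866512719²
eq3: (x − 40.429)² + (y − 47.378)² = 62.7550741093²
eq3−eq2, eq3−eq1 (x²,y² cancel):
  -171.886·x − 164.832·y = -62.482336
  -115.080·x − 51.794·y = -250.652703
det = -171.886·-51.794 − -164.832·-115.080 = -10066.203076
x = (-62.482336·-51.794 − -164.832·-250.652703) / -10066.203076 = 3.782894
y = (-171.886·-250.652703 − -62.482336·-115.080) / -10066.203076 = -3.565716
|P − Q| = √((3.782894 − -5.762)² + (-3.565716 − -42.068)²) = 39.667756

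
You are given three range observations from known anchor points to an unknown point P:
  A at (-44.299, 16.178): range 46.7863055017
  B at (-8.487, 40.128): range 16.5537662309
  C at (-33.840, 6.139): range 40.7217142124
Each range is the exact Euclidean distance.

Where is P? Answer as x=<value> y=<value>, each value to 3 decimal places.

x=1.275 y=26.759

eq1: (x + 44.299)² + (y − 16.178)² = 46.7863055017²
eq2: (x + 8.487)² + (y − 40.128)² = 16.5537662309²
eq3: (x + 33.840)² + (y − 6.139)² = 40.7217142124²
eq2−eq1, eq2−eq3 (x²,y² cancel):
  -71.624·x − 47.900·y = -1373.087674
  -50.706·x − 67.978·y = -1883.683464
det = -71.624·-67.978 − -47.900·-50.706 = 2440.038872
x = (-1373.087674·-67.978 − -47.900·-1883.683464) / 2440.038872 = 1.275109
y = (-71.624·-1883.683464 − -1373.087674·-50.706) / 2440.038872 = 26.759066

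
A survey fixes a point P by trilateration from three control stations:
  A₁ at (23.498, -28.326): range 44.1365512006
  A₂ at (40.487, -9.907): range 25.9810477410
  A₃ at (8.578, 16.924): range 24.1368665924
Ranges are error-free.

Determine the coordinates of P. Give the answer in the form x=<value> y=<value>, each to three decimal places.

eq1: (x − 23.498)² + (y + 28.326)² = 44.1365512006²
eq2: (x − 40.487)² + (y + 9.907)² = 25.9810477410²
eq3: (x − 8.578)² + (y − 16.924)² = 24.1368665924²
eq1−eq2, eq1−eq3 (x²,y² cancel):
  33.978·x + 36.838·y = 1655.847848
  -29.840·x + 90.500·y = 370.932403
det = 33.978·90.500 − 36.838·-29.840 = 4174.254920
x = (1655.847848·90.500 − 36.838·370.932403) / 4174.254920 = 32.626139
y = (33.978·370.932403 − 1655.847848·-29.840) / 4174.254920 = 14.856314

x=32.626 y=14.856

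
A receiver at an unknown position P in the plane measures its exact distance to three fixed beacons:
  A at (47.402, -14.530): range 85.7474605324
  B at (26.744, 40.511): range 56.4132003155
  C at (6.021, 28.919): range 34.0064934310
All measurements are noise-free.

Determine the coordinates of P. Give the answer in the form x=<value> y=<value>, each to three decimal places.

x=-27.898 y=26.488

eq1: (x − 47.402)² + (y + 14.530)² = 85.7474605324²
eq2: (x − 26.744)² + (y − 40.511)² = 56.4132003155²
eq3: (x − 6.021)² + (y − 28.919)² = 34.0064934310²
eq2−eq1, eq2−eq3 (x²,y² cancel):
  41.316·x − 110.082·y = -4068.489971
  -41.446·x − 23.184·y = 542.185919
det = 41.316·-23.184 − -110.082·-41.446 = -5520.328716
x = (-4068.489971·-23.184 − -110.082·542.185919) / -5520.328716 = -27.898480
y = (41.316·542.185919 − -4068.489971·-41.446) / -5520.328716 = 26.487858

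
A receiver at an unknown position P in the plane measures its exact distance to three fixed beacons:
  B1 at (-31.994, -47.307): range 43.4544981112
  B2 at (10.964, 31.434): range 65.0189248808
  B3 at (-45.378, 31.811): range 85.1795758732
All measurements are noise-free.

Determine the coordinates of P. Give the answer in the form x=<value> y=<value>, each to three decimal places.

x=9.229 y=-33.562

eq1: (x + 31.994)² + (y + 47.307)² = 43.4544981112²
eq2: (x − 10.964)² + (y − 31.434)² = 65.0189248808²
eq3: (x + 45.378)² + (y − 31.811)² = 85.1795758732²
eq2−eq1, eq2−eq3 (x²,y² cancel):
  -85.916·x − 157.482·y = 4492.429820
  -112.684·x + 0.754·y = -1065.302600
det = -85.916·0.754 − -157.482·-112.684 = -17810.482352
x = (4492.429820·0.754 − -157.482·-1065.302600) / -17810.482352 = 9.229323
y = (-85.916·-1065.302600 − 4492.429820·-112.684) / -17810.482352 = -33.561781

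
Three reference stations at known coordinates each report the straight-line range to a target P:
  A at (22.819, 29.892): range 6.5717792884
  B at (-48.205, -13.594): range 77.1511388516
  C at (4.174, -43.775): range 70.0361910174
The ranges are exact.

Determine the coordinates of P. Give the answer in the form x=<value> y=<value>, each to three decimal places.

x=18.757 y=24.726

eq1: (x − 22.819)² + (y − 29.892)² = 6.5717792884²
eq2: (x + 48.205)² + (y + 13.594)² = 77.1511388516²
eq3: (x − 4.174)² + (y + 43.775)² = 70.0361910174²
eq1−eq3, eq1−eq2 (x²,y² cancel):
  -37.290·x − 147.334·y = -4342.445293
  -142.048·x − 86.972·y = -4814.829507
det = -37.290·-86.972 − -147.334·-142.048 = -17685.314152
x = (-4342.445293·-86.972 − -147.334·-4814.829507) / -17685.314152 = 18.756633
y = (-37.290·-4814.829507 − -4342.445293·-142.048) / -17685.314152 = 24.726204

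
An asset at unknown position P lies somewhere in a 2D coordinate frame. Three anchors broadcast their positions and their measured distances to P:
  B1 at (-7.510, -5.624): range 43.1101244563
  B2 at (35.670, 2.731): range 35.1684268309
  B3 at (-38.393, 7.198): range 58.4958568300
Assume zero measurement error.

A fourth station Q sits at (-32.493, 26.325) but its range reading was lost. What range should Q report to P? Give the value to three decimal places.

47.708

eq1: (x + 7.510)² + (y + 5.624)² = 43.1101244563²
eq2: (x − 35.670)² + (y − 2.731)² = 35.1684268309²
eq3: (x + 38.393)² + (y − 7.198)² = 58.4958568300²
eq1−eq2, eq1−eq3 (x²,y² cancel):
  86.360·x + 16.710·y = 1813.442370
  -61.766·x + 25.644·y = -125.478259
det = 86.360·25.644 − 16.710·-61.766 = 3246.725700
x = (1813.442370·25.644 − 16.710·-125.478259) / 3246.725700 = 14.969130
y = (86.360·-125.478259 − 1813.442370·-61.766) / 3246.725700 = 31.161480
|P − Q| = √((14.969130 − -32.493)² + (31.161480 − 26.325)²) = 47.707916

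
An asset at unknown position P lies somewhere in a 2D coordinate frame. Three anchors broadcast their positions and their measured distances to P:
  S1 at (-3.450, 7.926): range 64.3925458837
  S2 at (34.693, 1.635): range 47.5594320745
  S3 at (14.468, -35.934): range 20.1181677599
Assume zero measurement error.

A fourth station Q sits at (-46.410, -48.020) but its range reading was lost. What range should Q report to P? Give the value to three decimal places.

eq1: (x + 3.450)² + (y − 7.926)² = 64.3925458837²
eq2: (x − 34.693)² + (y − 1.635)² = 47.5594320745²
eq3: (x − 14.468)² + (y + 35.934)² = 20.1181677599²
eq3−eq2, eq3−eq1 (x²,y² cancel):
  40.450·x + 75.138·y = -2151.456811
  -35.836·x + 87.720·y = -5167.510695
det = 40.450·87.720 − 75.138·-35.836 = 6240.919368
x = (-2151.456811·87.720 − 75.138·-5167.510695) / 6240.919368 = 31.974556
y = (40.450·-5167.510695 − -2151.456811·-35.836) / 6240.919368 = -45.846677
|P − Q| = √((31.974556 − -46.410)² + (-45.846677 − -48.020)²) = 78.414680

78.415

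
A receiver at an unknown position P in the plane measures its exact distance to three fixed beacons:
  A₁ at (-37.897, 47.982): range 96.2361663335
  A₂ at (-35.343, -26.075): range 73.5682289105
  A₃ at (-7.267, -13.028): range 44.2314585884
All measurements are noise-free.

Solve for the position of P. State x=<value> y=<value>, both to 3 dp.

x=36.961 y=-12.496

eq1: (x + 37.897)² + (y − 47.982)² = 96.2361663335²
eq2: (x + 35.343)² + (y + 26.075)² = 73.5682289105²
eq3: (x + 7.267)² + (y + 13.028)² = 44.2314585884²
eq2−eq1, eq2−eq3 (x²,y² cancel):
  -5.108·x + 148.114·y = -2039.693747
  56.152·x + 26.094·y = 1749.367175
det = -5.108·26.094 − 148.114·56.152 = -8450.185480
x = (-2039.693747·26.094 − 148.114·1749.367175) / -8450.185480 = 36.961264
y = (-5.108·1749.367175 − -2039.693747·56.152) / -8450.185480 = -12.496426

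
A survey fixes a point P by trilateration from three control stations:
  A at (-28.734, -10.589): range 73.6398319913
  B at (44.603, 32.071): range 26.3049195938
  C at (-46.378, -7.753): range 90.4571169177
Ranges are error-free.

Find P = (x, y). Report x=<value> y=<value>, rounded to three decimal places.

x=43.056 y=5.812

eq1: (x + 28.734)² + (y + 10.589)² = 73.6398319913²
eq2: (x − 44.603)² + (y − 32.071)² = 26.3049195938²
eq3: (x + 46.378)² + (y + 7.753)² = 90.4571169177²
eq2−eq3, eq2−eq1 (x²,y² cancel):
  -181.962·x − 79.648·y = -8297.489963
  -146.674·x − 85.320·y = -6811.083034
det = -181.962·-85.320 − -79.648·-146.674 = 3842.707088
x = (-8297.489963·-85.320 − -79.648·-6811.083034) / 3842.707088 = 43.056288
y = (-181.962·-6811.083034 − -8297.489963·-146.674) / 3842.707088 = 5.811593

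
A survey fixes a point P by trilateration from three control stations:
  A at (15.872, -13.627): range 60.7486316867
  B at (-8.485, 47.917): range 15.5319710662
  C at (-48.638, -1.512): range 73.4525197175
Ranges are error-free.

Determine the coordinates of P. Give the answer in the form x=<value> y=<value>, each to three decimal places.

eq1: (x − 15.872)² + (y + 13.627)² = 60.7486316867²
eq2: (x + 8.485)² + (y − 47.917)² = 15.5319710662²
eq3: (x + 48.638)² + (y + 1.512)² = 73.4525197175²
eq1−eq3, eq1−eq2 (x²,y² cancel):
  -129.020·x + 24.230·y = 225.449274
  -48.714·x + 123.088·y = 5379.572728
det = -129.020·123.088 − 24.230·-48.714 = -14700.473540
x = (225.449274·123.088 − 24.230·5379.572728) / -14700.473540 = 6.979159
y = (-129.020·5379.572728 − 225.449274·-48.714) / -14700.473540 = 46.467206

x=6.979 y=46.467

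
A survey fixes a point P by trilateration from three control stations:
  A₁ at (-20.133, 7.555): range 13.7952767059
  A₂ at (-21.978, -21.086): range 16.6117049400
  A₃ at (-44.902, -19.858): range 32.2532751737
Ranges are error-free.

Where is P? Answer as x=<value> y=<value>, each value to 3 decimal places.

x=-15.972 y=-5.598

eq1: (x + 20.133)² + (y − 7.555)² = 13.7952767059²
eq2: (x + 21.978)² + (y + 21.086)² = 16.6117049400²
eq3: (x + 44.902)² + (y + 19.858)² = 32.2532751737²
eq1−eq2, eq1−eq3 (x²,y² cancel):
  -3.690·x − 57.282·y = 379.597084
  -49.538·x − 54.826·y = 1098.149954
det = -3.690·-54.826 − -57.282·-49.538 = -2635.327776
x = (379.597084·-54.826 − -57.282·1098.149954) / -2635.327776 = -15.972372
y = (-3.690·1098.149954 − 379.597084·-49.538) / -2635.327776 = -5.597902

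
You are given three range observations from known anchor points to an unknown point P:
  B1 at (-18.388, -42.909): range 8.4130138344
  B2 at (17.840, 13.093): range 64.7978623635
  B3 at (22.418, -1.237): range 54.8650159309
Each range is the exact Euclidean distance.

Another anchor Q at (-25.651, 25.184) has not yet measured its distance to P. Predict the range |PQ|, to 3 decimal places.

eq1: (x + 18.388)² + (y + 42.909)² = 8.4130138344²
eq2: (x − 17.840)² + (y − 13.093)² = 64.7978623635²
eq3: (x − 22.418)² + (y + 1.237)² = 54.8650159309²
eq3−eq1, eq3−eq2 (x²,y² cancel):
  -81.612·x − 83.344·y = 4614.595103
  -9.156·x + 28.660·y = -1202.997638
det = -81.612·28.660 − -83.344·-9.156 = -3102.097584
x = (4614.595103·28.660 − -83.344·-1202.997638) / -3102.097584 = -10.312912
y = (-81.612·-1202.997638 − 4614.595103·-9.156) / -3102.097584 = -45.269458
|P − Q| = √((-10.312912 − -25.651)² + (-45.269458 − 25.184)²) = 72.103722

72.104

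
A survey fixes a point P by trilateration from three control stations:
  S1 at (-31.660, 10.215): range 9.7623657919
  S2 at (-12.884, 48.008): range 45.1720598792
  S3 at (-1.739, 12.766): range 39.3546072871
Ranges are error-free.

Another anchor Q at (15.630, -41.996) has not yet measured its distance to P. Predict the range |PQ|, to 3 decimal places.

78.817

eq1: (x + 31.660)² + (y − 10.215)² = 9.7623657919²
eq2: (x + 12.884)² + (y − 48.008)² = 45.1720598792²
eq3: (x + 1.739)² + (y − 12.766)² = 39.3546072871²
eq2−eq3, eq2−eq1 (x²,y² cancel):
  22.290·x − 70.484·y = -1813.040764
  -37.552·x − 75.586·y = 581.147513
det = 22.290·-75.586 − -70.484·-37.552 = -4331.627108
x = (-1813.040764·-75.586 − -70.484·581.147513) / -4331.627108 = -41.093588
y = (22.290·581.147513 − -1813.040764·-37.552) / -4331.627108 = 12.727210
|P − Q| = √((-41.093588 − 15.630)² + (12.727210 − -41.996)²) = 78.817480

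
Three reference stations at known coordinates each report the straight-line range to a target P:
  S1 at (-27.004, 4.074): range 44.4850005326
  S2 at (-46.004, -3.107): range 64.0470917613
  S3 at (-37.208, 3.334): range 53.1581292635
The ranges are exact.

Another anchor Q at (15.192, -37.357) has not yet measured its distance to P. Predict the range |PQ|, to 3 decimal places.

70.184

eq1: (x + 27.004)² + (y − 4.074)² = 44.4850005326²
eq2: (x + 46.004)² + (y + 3.107)² = 64.0470917613²
eq3: (x + 37.208)² + (y − 3.334)² = 53.1581292635²
eq1−eq3, eq1−eq2 (x²,y² cancel):
  -20.408·x − 1.480·y = -197.134106
  -38.000·x − 14.362·y = -742.906718
det = -20.408·-14.362 − -1.480·-38.000 = 236.859696
x = (-197.134106·-14.362 − -1.480·-742.906718) / 236.859696 = 7.311240
y = (-20.408·-742.906718 − -197.134106·-38.000) / 236.859696 = 32.382648
|P − Q| = √((7.311240 − 15.192)² + (32.382648 − -37.357)²) = 70.183509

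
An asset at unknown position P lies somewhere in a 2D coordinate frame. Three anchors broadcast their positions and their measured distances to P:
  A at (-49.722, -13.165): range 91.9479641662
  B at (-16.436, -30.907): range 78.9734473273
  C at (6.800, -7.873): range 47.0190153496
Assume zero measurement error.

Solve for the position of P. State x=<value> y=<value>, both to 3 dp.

x=29.677 y=33.205

eq1: (x + 49.722)² + (y + 13.165)² = 91.9479641662²
eq2: (x + 16.436)² + (y + 30.907)² = 78.9734473273²
eq3: (x − 6.800)² + (y + 7.873)² = 47.0190153496²
eq3−eq1, eq3−eq2 (x²,y² cancel):
  -113.044·x − 10.584·y = -3706.269930
  -46.472·x − 46.068·y = -2908.856962
det = -113.044·-46.068 − -10.584·-46.472 = 4715.851344
x = (-3706.269930·-46.068 − -10.584·-2908.856962) / 4715.851344 = 29.677166
y = (-113.044·-2908.856962 − -3706.269930·-46.472) / 4715.851344 = 33.205256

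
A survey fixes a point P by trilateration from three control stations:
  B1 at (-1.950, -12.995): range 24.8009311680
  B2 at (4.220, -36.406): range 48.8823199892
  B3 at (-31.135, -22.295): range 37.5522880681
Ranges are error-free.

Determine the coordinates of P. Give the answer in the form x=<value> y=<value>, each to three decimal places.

x=-11.673 y=9.821

eq1: (x + 1.950)² + (y + 12.995)² = 24.8009311680²
eq2: (x − 4.220)² + (y + 36.406)² = 48.8823199892²
eq3: (x + 31.135)² + (y + 22.295)² = 37.5522880681²
eq2−eq1, eq2−eq3 (x²,y² cancel):
  -12.340·x + 46.822·y = 603.862310
  -70.710·x + 28.222·y = 1102.556882
det = -12.340·28.222 − 46.822·-70.710 = 2962.524140
x = (603.862310·28.222 − 46.822·1102.556882) / 2962.524140 = -11.673058
y = (-12.340·1102.556882 − 603.862310·-70.710) / 2962.524140 = 9.820528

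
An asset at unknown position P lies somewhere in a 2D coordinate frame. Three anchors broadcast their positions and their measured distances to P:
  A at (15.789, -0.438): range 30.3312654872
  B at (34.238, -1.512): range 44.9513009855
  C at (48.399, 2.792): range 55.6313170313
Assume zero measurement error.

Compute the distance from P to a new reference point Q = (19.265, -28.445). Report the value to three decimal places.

eq1: (x − 15.789)² + (y + 0.438)² = 30.3312654872²
eq2: (x − 34.238)² + (y + 1.512)² = 44.9513009855²
eq3: (x − 48.399)² + (y − 2.792)² = 55.6313170313²
eq3−eq1, eq3−eq2 (x²,y² cancel):
  -65.220·x − 6.460·y = 74.083669
  -28.322·x − 8.608·y = -101.507703
det = -65.220·-8.608 − -6.460·-28.322 = 378.453640
x = (74.083669·-8.608 − -6.460·-101.507703) / 378.453640 = -3.417729
y = (-65.220·-101.507703 − 74.083669·-28.322) / 378.453640 = 23.037247
|P − Q| = √((-3.417729 − 19.265)² + (23.037247 − -28.445)²) = 56.257692

56.258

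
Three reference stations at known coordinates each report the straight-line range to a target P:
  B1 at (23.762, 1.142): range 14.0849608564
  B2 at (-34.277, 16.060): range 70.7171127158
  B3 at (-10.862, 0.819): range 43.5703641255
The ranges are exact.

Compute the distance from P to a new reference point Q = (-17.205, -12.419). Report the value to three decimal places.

48.340

eq1: (x − 23.762)² + (y − 1.142)² = 14.0849608564²
eq2: (x + 34.277)² + (y − 16.060)² = 70.7171127158²
eq3: (x + 10.862)² + (y − 0.819)² = 43.5703641255²
eq1−eq2, eq1−eq3 (x²,y² cancel):
  -116.078·x + 29.836·y = -3935.624388
  -69.248·x − 0.646·y = -2147.273511
det = -116.078·-0.646 − 29.836·-69.248 = 2141.069716
x = (-3935.624388·-0.646 − 29.836·-2147.273511) / 2141.069716 = 31.109900
y = (-116.078·-2147.273511 − -3935.624388·-69.248) / 2141.069716 = -10.874425
|P − Q| = √((31.109900 − -17.205)² + (-10.874425 − -12.419)²) = 48.339583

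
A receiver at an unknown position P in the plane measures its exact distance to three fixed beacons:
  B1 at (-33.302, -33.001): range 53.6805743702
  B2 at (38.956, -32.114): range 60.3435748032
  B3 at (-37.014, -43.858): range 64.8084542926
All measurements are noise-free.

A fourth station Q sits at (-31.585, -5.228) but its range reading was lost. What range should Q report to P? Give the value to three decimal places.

33.040

eq1: (x + 33.302)² + (y + 33.001)² = 53.6805743702²
eq2: (x − 38.956)² + (y + 32.114)² = 60.3435748032²
eq3: (x + 37.014)² + (y + 43.858)² = 64.8084542926²
eq2−eq1, eq2−eq3 (x²,y² cancel):
  -144.516·x − 1.774·y = 408.953228
  -151.940·x − 23.488·y = 185.892700
det = -144.516·-23.488 − -1.774·-151.940 = 3124.850248
x = (408.953228·-23.488 − -1.774·185.892700) / 3124.850248 = -2.968373
y = (-144.516·185.892700 − 408.953228·-151.940) / 3124.850248 = 11.287544
|P − Q| = √((-2.968373 − -31.585)² + (11.287544 − -5.228)²) = 33.040499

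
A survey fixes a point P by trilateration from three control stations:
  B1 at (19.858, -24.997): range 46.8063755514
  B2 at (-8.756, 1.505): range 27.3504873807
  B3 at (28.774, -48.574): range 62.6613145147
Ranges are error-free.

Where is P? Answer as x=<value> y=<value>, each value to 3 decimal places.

x=-26.592 y=-19.230

eq1: (x − 19.858)² + (y + 24.997)² = 46.8063755514²
eq2: (x + 8.756)² + (y − 1.505)² = 27.3504873807²
eq3: (x − 28.774)² + (y + 48.574)² = 62.6613145147²
eq3−eq1, eq3−eq2 (x²,y² cancel):
  -17.832·x + 47.154·y = -432.582835
  -75.060·x + 100.158·y = 69.947186
det = -17.832·100.158 − 47.154·-75.060 = 1753.361784
x = (-432.582835·100.158 − 47.154·69.947186) / 1753.361784 = -26.591729
y = (-17.832·69.947186 − -432.582835·-75.060) / 1753.361784 = -19.229897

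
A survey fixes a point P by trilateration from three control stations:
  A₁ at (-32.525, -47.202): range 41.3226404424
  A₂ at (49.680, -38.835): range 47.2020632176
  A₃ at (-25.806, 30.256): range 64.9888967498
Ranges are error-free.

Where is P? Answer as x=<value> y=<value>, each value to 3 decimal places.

eq1: (x + 32.525)² + (y + 47.202)² = 41.3226404424²
eq2: (x − 49.680)² + (y + 38.835)² = 47.2020632176²
eq3: (x + 25.806)² + (y − 30.256)² = 64.9888967498²
eq3−eq1, eq3−eq2 (x²,y² cancel):
  -13.438·x − 154.916·y = 4220.525345
  150.972·x − 138.182·y = 4390.406382
det = -13.438·-138.182 − -154.916·150.972 = 25244.868068
x = (4220.525345·-138.182 − -154.916·4390.406382) / 25244.868068 = 3.840129
y = (-13.438·4390.406382 − 4220.525345·150.972) / 25244.868068 = -27.577068

x=3.840 y=-27.577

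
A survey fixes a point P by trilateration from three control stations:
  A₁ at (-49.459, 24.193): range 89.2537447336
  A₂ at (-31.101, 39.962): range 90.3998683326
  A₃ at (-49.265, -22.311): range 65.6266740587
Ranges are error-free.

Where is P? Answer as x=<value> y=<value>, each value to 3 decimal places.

eq1: (x + 49.459)² + (y − 24.193)² = 89.2537447336²
eq2: (x + 31.101)² + (y − 39.962)² = 90.3998683326²
eq3: (x + 49.265)² + (y + 22.311)² = 65.6266740587²
eq2−eq3, eq2−eq1 (x²,y² cancel):
  -36.328·x − 124.546·y = 4225.863148
  -36.716·x − 31.538·y = 673.165531
det = -36.328·-31.538 − -124.546·-36.716 = -3427.118472
x = (4225.863148·-31.538 − -124.546·673.165531) / -3427.118472 = 14.424712
y = (-36.328·673.165531 − 4225.863148·-36.716) / -3427.118472 = -38.137588

x=14.425 y=-38.138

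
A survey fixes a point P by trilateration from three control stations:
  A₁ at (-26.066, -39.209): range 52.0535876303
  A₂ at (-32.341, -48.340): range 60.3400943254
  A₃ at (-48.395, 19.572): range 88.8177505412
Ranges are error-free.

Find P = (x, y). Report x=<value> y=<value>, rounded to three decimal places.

eq1: (x + 26.066)² + (y + 39.209)² = 52.0535876303²
eq2: (x + 32.341)² + (y + 48.340)² = 60.3400943254²
eq3: (x + 48.395)² + (y − 19.572)² = 88.8177505412²
eq3−eq2, eq3−eq1 (x²,y² cancel):
  32.108·x − 135.824·y = 4905.222500
  44.658·x − 117.562·y = 4670.659654
det = 32.108·-117.562 − -135.824·44.658 = 2290.947496
x = (4905.222500·-117.562 − -135.824·4670.659654) / 2290.947496 = 25.194776
y = (32.108·4670.659654 − 4905.222500·44.658) / 2290.947496 = -30.158651

x=25.195 y=-30.159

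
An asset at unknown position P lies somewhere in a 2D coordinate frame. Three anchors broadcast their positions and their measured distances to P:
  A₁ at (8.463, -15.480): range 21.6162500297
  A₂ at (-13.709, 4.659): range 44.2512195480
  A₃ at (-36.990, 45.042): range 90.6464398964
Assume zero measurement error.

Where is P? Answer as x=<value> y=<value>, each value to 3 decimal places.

x=2.883 y=-36.364

eq1: (x − 8.463)² + (y + 15.480)² = 21.6162500297²
eq2: (x + 13.709)² + (y − 4.659)² = 44.2512195480²
eq3: (x + 36.990)² + (y − 45.042)² = 90.6464398964²
eq3−eq2, eq3−eq1 (x²,y² cancel):
  46.562·x − 80.766·y = 3071.207732
  90.906·x − 121.044·y = 4663.725706
det = 46.562·-121.044 − -80.766·90.906 = 1706.063268
x = (3071.207732·-121.044 − -80.766·4663.725706) / 1706.063268 = 2.883364
y = (46.562·4663.725706 − 3071.207732·90.906) / 1706.063268 = -36.363724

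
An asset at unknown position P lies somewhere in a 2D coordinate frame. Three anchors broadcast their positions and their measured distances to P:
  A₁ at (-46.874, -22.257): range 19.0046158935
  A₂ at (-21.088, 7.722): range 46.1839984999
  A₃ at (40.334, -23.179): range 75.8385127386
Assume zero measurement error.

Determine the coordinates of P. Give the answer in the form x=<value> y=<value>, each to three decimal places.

x=-34.321 y=-36.526

eq1: (x + 46.874)² + (y + 22.257)² = 19.0046158935²
eq2: (x + 21.088)² + (y − 7.722)² = 46.1839984999²
eq3: (x − 40.334)² + (y + 23.179)² = 75.8385127386²
eq3−eq2, eq3−eq1 (x²,y² cancel):
  -122.844·x + 61.802·y = 1958.753728
  -174.416·x + 1.844·y = 5918.752917
det = -122.844·1.844 − 61.802·-174.416 = 10552.733296
x = (1958.753728·1.844 − 61.802·5918.752917) / 10552.733296 = -34.320855
y = (-122.844·5918.752917 − 1958.753728·-174.416) / 10552.733296 = -36.525636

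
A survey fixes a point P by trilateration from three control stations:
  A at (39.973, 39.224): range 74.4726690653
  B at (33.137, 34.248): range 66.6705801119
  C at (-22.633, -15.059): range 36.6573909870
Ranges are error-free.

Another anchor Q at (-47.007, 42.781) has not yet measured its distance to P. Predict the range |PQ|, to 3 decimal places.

eq1: (x − 39.973)² + (y − 39.224)² = 74.4726690653²
eq2: (x − 33.137)² + (y − 34.248)² = 66.6705801119²
eq3: (x + 22.633)² + (y + 15.059)² = 36.6573909870²
eq3−eq1, eq3−eq2 (x²,y² cancel):
  125.212·x + 108.566·y = -1805.077389
  111.540·x + 98.614·y = -1569.241835
det = 125.212·98.614 − 108.566·111.540 = 238.204528
x = (-1805.077389·98.614 − 108.566·-1569.241835) / 238.204528 = -32.071567
y = (125.212·-1569.241835 − -1805.077389·111.540) / 238.204528 = 20.362431
|P − Q| = √((-32.071567 − -47.007)² + (20.362431 − 42.781)²) = 26.938066

26.938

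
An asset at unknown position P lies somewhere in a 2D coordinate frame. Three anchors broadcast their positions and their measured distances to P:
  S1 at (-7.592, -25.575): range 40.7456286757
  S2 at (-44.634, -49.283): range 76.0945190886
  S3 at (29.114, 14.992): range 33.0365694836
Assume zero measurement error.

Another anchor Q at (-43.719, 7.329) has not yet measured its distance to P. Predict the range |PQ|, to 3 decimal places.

eq1: (x + 7.592)² + (y + 25.575)² = 40.7456286757²
eq2: (x + 44.634)² + (y + 49.283)² = 76.0945190886²
eq3: (x − 29.114)² + (y − 14.992)² = 33.0365694836²
eq1−eq3, eq1−eq2 (x²,y² cancel):
  73.412·x + 81.134·y = 929.457304
  -74.084·x − 47.416·y = -420.880623
det = 73.412·-47.416 − 81.134·-74.084 = 2529.827864
x = (929.457304·-47.416 − 81.134·-420.880623) / 2529.827864 = -3.922567
y = (73.412·-420.880623 − 929.457304·-74.084) / 2529.827864 = 15.005063
|P − Q| = √((-3.922567 − -43.719)² + (15.005063 − 7.329)²) = 40.529965

40.530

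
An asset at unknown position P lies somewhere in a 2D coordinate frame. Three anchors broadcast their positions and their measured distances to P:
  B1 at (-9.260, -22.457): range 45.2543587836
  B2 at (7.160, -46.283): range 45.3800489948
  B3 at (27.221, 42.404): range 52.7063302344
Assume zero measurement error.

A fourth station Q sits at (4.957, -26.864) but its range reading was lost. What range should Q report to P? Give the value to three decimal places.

33.838

eq1: (x + 9.260)² + (y + 22.457)² = 45.2543587836²
eq2: (x − 7.160)² + (y + 46.283)² = 45.3800489948²
eq3: (x − 27.221)² + (y − 42.404)² = 52.7063302344²
eq3−eq1, eq3−eq2 (x²,y² cancel):
  -72.962·x − 129.722·y = -1219.017350
  -40.122·x − 177.374·y = 372.908032
det = -72.962·-177.374 − -129.722·-40.122 = 7736.855704
x = (-1219.017350·-177.374 − -129.722·372.908032) / 7736.855704 = 34.199469
y = (-72.962·372.908032 − -1219.017350·-40.122) / 7736.855704 = -9.838303
|P − Q| = √((34.199469 − 4.957)² + (-9.838303 − -26.864)²) = 33.837795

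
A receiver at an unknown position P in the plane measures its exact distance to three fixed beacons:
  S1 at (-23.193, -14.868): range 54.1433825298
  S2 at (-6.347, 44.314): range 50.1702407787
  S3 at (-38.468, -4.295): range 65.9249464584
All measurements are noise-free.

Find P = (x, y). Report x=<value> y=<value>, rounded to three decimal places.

x=26.574 y=6.456

eq1: (x + 23.193)² + (y + 14.868)² = 54.1433825298²
eq2: (x + 6.347)² + (y − 44.314)² = 50.1702407787²
eq3: (x + 38.468)² + (y + 4.295)² = 65.9249464584²
eq2−eq3, eq2−eq1 (x²,y² cancel):
  -64.242·x − 97.218·y = -2334.826462
  -33.692·x − 118.364·y = -1659.495144
det = -64.242·-118.364 − -97.218·-33.692 = 4328.471232
x = (-2334.826462·-118.364 − -97.218·-1659.495144) / 4328.471232 = 26.574417
y = (-64.242·-1659.495144 − -2334.826462·-33.692) / 4328.471232 = 6.455932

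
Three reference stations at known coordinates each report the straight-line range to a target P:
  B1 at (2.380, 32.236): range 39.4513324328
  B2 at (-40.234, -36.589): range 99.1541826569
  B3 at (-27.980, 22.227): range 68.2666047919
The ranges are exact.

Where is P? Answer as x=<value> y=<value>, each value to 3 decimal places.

x=40.280 y=21.282

eq1: (x − 2.380)² + (y − 32.236)² = 39.4513324328²
eq2: (x + 40.234)² + (y + 36.589)² = 99.1541826569²
eq3: (x + 27.980)² + (y − 22.227)² = 68.2666047919²
eq3−eq1, eq3−eq2 (x²,y² cancel):
  60.720·x + 20.018·y = 2871.825866
  -24.508·x − 117.632·y = -3490.612861
det = 60.720·-117.632 − 20.018·-24.508 = -6652.013896
x = (2871.825866·-117.632 − 20.018·-3490.612861) / -6652.013896 = 40.280062
y = (60.720·-3490.612861 − 2871.825866·-24.508) / -6652.013896 = 21.281871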